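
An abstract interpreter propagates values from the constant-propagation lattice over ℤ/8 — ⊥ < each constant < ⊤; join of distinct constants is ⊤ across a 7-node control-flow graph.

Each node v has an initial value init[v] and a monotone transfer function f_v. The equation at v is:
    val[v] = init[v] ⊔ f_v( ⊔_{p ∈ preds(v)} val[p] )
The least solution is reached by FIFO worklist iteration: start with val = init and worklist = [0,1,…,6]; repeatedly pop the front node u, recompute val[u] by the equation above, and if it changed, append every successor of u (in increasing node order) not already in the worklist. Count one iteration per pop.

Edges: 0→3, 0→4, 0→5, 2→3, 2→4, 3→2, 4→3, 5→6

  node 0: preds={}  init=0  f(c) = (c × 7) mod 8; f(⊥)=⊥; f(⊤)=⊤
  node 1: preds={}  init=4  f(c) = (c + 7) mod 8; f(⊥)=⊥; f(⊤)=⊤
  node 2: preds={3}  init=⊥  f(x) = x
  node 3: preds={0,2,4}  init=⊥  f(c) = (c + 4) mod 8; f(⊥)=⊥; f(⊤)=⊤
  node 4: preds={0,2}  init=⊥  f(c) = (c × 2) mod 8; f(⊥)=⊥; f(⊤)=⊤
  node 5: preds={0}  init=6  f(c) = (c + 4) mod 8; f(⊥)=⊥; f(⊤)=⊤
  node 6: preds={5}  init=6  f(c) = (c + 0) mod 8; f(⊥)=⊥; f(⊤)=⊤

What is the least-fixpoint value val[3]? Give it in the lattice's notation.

Iteration log — 13 steps:
  step 1. node 0  ⊔preds=⊥  new=0  stable
  step 2. node 1  ⊔preds=⊥  new=4  stable
  step 3. node 2  ⊔preds=⊥  new=⊥  stable
  step 4. node 3  ⊔preds=0  new=4  old=⊥  +wl: 2
  step 5. node 4  ⊔preds=0  new=0  old=⊥  +wl: 3
  step 6. node 5  ⊔preds=0  new=⊤  old=6  +wl: 
  step 7. node 6  ⊔preds=⊤  new=⊤  old=6  +wl: 
  step 8. node 2  ⊔preds=4  new=4  old=⊥  +wl: 4
  step 9. node 3  ⊔preds=⊤  new=⊤  old=4  +wl: 2
  step 10. node 4  ⊔preds=⊤  new=⊤  old=0  +wl: 3
  step 11. node 2  ⊔preds=⊤  new=⊤  old=4  +wl: 4
  step 12. node 3  ⊔preds=⊤  new=⊤  stable
  step 13. node 4  ⊔preds=⊤  new=⊤  stable

Least fixpoint reached:
  node 0: 0
  node 1: 4
  node 2: ⊤
  node 3: ⊤
  node 4: ⊤
  node 5: ⊤
  node 6: ⊤

⊤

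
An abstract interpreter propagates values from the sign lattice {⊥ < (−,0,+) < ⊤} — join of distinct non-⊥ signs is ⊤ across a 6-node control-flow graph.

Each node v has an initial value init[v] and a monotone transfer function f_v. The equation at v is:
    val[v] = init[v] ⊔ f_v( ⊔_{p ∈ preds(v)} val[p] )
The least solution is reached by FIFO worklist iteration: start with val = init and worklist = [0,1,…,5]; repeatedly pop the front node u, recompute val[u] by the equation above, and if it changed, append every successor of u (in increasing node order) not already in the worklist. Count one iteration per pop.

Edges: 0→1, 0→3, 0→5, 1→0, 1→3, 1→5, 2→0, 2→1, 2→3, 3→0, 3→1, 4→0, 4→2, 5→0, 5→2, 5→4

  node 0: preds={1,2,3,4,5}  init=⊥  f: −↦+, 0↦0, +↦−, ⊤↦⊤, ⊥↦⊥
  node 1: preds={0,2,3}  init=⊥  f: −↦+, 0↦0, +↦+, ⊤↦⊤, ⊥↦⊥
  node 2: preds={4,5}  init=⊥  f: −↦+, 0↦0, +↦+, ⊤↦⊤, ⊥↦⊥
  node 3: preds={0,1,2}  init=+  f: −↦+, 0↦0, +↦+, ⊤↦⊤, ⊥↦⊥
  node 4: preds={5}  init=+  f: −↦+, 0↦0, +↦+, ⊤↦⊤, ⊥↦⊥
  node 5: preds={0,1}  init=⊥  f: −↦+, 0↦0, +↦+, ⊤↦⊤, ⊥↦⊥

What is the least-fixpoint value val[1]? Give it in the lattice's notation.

⊤

Trace (15 dequeues):
  [1] u=0 | in + | out − | prev ⊥ | push {}
  [2] u=1 | in ⊤ | out ⊤ | prev ⊥ | push {0}
  [3] u=2 | in + | out + | prev ⊥ | push {1}
  [4] u=3 | in ⊤ | out ⊤ | prev + | push {}
  [5] u=4 | in ⊥ | out + | ==
  [6] u=5 | in ⊤ | out ⊤ | prev ⊥ | push {2,4}
  [7] u=0 | in ⊤ | out ⊤ | prev − | push {3,5}
  [8] u=1 | in ⊤ | out ⊤ | ==
  [9] u=2 | in ⊤ | out ⊤ | prev + | push {0,1}
  [10] u=4 | in ⊤ | out ⊤ | prev + | push {2}
  [11] u=3 | in ⊤ | out ⊤ | ==
  [12] u=5 | in ⊤ | out ⊤ | ==
  [13] u=0 | in ⊤ | out ⊤ | ==
  [14] u=1 | in ⊤ | out ⊤ | ==
  [15] u=2 | in ⊤ | out ⊤ | ==

Converged values:
  [0] ⊤
  [1] ⊤
  [2] ⊤
  [3] ⊤
  [4] ⊤
  [5] ⊤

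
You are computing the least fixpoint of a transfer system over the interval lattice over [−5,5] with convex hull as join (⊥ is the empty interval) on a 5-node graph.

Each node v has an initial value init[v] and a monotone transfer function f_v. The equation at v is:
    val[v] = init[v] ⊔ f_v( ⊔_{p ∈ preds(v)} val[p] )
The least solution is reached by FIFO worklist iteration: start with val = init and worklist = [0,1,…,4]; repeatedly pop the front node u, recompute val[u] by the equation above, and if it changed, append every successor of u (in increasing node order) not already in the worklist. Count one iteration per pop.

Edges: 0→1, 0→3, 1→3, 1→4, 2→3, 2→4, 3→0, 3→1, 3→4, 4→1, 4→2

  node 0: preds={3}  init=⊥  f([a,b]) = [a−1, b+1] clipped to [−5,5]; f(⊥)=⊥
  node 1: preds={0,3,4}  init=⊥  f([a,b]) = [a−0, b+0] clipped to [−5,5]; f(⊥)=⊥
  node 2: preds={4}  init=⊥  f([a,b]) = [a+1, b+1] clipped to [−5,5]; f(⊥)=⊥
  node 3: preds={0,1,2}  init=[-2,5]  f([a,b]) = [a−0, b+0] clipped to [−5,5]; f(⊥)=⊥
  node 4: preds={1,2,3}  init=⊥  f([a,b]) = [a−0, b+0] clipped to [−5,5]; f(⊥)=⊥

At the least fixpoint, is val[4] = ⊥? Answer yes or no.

Trace (20 dequeues):
  [1] u=0 | in [-2,5] | out [-3,5] | prev ⊥ | push {}
  [2] u=1 | in [-3,5] | out [-3,5] | prev ⊥ | push {}
  [3] u=2 | in ⊥ | out ⊥ | ==
  [4] u=3 | in [-3,5] | out [-3,5] | prev [-2,5] | push {0,1}
  [5] u=4 | in [-3,5] | out [-3,5] | prev ⊥ | push {2}
  [6] u=0 | in [-3,5] | out [-4,5] | prev [-3,5] | push {3}
  [7] u=1 | in [-4,5] | out [-4,5] | prev [-3,5] | push {4}
  [8] u=2 | in [-3,5] | out [-2,5] | prev ⊥ | push {}
  [9] u=3 | in [-4,5] | out [-4,5] | prev [-3,5] | push {0,1}
  [10] u=4 | in [-4,5] | out [-4,5] | prev [-3,5] | push {2}
  [11] u=0 | in [-4,5] | out [-5,5] | prev [-4,5] | push {3}
  [12] u=1 | in [-5,5] | out [-5,5] | prev [-4,5] | push {4}
  [13] u=2 | in [-4,5] | out [-3,5] | prev [-2,5] | push {}
  [14] u=3 | in [-5,5] | out [-5,5] | prev [-4,5] | push {0,1}
  [15] u=4 | in [-5,5] | out [-5,5] | prev [-4,5] | push {2}
  [16] u=0 | in [-5,5] | out [-5,5] | ==
  [17] u=1 | in [-5,5] | out [-5,5] | ==
  [18] u=2 | in [-5,5] | out [-4,5] | prev [-3,5] | push {3,4}
  [19] u=3 | in [-5,5] | out [-5,5] | ==
  [20] u=4 | in [-5,5] | out [-5,5] | ==

Converged values:
  [0] [-5,5]
  [1] [-5,5]
  [2] [-4,5]
  [3] [-5,5]
  [4] [-5,5]

no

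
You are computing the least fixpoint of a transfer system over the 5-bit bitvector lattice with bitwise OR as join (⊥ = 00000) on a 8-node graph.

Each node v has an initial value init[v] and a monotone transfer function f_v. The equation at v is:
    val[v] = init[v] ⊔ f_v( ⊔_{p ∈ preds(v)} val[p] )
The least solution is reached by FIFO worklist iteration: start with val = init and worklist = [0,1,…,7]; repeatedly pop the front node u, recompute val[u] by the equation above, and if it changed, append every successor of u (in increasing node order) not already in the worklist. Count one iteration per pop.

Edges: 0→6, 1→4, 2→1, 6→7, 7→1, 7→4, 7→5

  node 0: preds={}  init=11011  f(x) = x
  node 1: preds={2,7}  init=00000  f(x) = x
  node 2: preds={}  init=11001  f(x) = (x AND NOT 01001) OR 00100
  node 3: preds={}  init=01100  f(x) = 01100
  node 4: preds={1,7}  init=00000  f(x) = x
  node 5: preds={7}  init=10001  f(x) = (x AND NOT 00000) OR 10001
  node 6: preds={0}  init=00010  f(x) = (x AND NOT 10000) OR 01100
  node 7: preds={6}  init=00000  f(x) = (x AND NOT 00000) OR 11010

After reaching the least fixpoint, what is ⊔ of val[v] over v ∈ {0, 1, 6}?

Trace (11 dequeues):
  [1] u=0 | in 00000 | out 11011 | ==
  [2] u=1 | in 11001 | out 11001 | prev 00000 | push {}
  [3] u=2 | in 00000 | out 11101 | prev 11001 | push {1}
  [4] u=3 | in 00000 | out 01100 | ==
  [5] u=4 | in 11001 | out 11001 | prev 00000 | push {}
  [6] u=5 | in 00000 | out 10001 | ==
  [7] u=6 | in 11011 | out 01111 | prev 00010 | push {}
  [8] u=7 | in 01111 | out 11111 | prev 00000 | push {4,5}
  [9] u=1 | in 11111 | out 11111 | prev 11001 | push {}
  [10] u=4 | in 11111 | out 11111 | prev 11001 | push {}
  [11] u=5 | in 11111 | out 11111 | prev 10001 | push {}

Converged values:
  [0] 11011
  [1] 11111
  [2] 11101
  [3] 01100
  [4] 11111
  [5] 11111
  [6] 01111
  [7] 11111

11111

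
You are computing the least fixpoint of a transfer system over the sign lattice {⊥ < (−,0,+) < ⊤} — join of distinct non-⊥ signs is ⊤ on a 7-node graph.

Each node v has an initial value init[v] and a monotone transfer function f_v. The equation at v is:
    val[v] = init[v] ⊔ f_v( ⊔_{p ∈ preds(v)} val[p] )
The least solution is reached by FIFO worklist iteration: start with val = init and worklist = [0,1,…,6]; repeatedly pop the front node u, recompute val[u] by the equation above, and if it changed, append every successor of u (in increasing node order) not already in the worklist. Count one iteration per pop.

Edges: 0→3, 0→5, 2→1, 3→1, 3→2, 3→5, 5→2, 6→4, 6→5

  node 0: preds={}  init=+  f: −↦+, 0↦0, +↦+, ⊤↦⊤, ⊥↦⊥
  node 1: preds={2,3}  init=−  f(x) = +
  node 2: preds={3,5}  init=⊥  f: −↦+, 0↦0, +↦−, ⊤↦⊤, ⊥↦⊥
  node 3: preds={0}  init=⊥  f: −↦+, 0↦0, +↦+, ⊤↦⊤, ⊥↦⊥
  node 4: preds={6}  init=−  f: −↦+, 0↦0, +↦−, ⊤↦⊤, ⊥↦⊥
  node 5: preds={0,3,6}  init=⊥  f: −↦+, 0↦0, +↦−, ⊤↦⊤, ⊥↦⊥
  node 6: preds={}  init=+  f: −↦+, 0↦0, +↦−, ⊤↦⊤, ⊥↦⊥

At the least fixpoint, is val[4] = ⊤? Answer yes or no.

Iteration log — 10 steps:
  step 1. node 0  ⊔preds=⊥  new=+  stable
  step 2. node 1  ⊔preds=⊥  new=⊤  old=−  +wl: 
  step 3. node 2  ⊔preds=⊥  new=⊥  stable
  step 4. node 3  ⊔preds=+  new=+  old=⊥  +wl: 1,2
  step 5. node 4  ⊔preds=+  new=−  stable
  step 6. node 5  ⊔preds=+  new=−  old=⊥  +wl: 
  step 7. node 6  ⊔preds=⊥  new=+  stable
  step 8. node 1  ⊔preds=+  new=⊤  stable
  step 9. node 2  ⊔preds=⊤  new=⊤  old=⊥  +wl: 1
  step 10. node 1  ⊔preds=⊤  new=⊤  stable

Least fixpoint reached:
  node 0: +
  node 1: ⊤
  node 2: ⊤
  node 3: +
  node 4: −
  node 5: −
  node 6: +

no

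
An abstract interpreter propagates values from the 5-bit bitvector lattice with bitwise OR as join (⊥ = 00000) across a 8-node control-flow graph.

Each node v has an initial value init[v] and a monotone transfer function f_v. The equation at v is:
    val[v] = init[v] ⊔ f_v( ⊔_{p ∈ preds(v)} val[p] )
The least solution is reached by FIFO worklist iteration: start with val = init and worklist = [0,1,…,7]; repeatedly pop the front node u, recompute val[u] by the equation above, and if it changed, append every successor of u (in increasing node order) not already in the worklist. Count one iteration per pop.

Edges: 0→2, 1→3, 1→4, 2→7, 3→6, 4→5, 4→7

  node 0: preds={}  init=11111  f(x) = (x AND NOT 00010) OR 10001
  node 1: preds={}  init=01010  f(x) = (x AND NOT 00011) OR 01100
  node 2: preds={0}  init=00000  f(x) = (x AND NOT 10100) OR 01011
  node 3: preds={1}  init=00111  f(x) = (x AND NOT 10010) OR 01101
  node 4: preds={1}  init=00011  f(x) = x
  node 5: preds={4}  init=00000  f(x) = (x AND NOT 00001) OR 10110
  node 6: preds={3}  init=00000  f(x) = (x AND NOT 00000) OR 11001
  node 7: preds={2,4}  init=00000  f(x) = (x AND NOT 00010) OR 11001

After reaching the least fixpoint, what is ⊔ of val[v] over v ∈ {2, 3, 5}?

11111

Iteration log — 8 steps:
  step 1. node 0  ⊔preds=00000  new=11111  stable
  step 2. node 1  ⊔preds=00000  new=01110  old=01010  +wl: 
  step 3. node 2  ⊔preds=11111  new=01011  old=00000  +wl: 
  step 4. node 3  ⊔preds=01110  new=01111  old=00111  +wl: 
  step 5. node 4  ⊔preds=01110  new=01111  old=00011  +wl: 
  step 6. node 5  ⊔preds=01111  new=11110  old=00000  +wl: 
  step 7. node 6  ⊔preds=01111  new=11111  old=00000  +wl: 
  step 8. node 7  ⊔preds=01111  new=11101  old=00000  +wl: 

Least fixpoint reached:
  node 0: 11111
  node 1: 01110
  node 2: 01011
  node 3: 01111
  node 4: 01111
  node 5: 11110
  node 6: 11111
  node 7: 11101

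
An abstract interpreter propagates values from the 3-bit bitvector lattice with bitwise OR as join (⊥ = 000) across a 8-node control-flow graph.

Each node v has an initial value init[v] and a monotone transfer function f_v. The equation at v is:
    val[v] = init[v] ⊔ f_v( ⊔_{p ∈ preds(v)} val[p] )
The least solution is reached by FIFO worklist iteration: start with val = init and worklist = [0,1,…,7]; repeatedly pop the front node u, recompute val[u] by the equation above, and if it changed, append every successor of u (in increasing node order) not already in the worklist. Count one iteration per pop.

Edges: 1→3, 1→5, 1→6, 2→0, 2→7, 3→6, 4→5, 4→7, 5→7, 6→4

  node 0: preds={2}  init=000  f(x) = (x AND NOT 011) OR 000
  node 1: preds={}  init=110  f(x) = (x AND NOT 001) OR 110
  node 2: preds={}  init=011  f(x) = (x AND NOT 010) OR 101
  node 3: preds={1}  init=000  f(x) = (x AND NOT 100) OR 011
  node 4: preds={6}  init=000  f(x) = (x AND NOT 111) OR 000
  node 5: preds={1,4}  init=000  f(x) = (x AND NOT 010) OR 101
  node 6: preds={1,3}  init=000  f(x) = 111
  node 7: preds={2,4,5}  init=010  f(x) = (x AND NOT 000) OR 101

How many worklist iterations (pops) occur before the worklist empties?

Iteration log — 10 steps:
  step 1. node 0  ⊔preds=011  new=000  stable
  step 2. node 1  ⊔preds=000  new=110  stable
  step 3. node 2  ⊔preds=000  new=111  old=011  +wl: 0
  step 4. node 3  ⊔preds=110  new=011  old=000  +wl: 
  step 5. node 4  ⊔preds=000  new=000  stable
  step 6. node 5  ⊔preds=110  new=101  old=000  +wl: 
  step 7. node 6  ⊔preds=111  new=111  old=000  +wl: 4
  step 8. node 7  ⊔preds=111  new=111  old=010  +wl: 
  step 9. node 0  ⊔preds=111  new=100  old=000  +wl: 
  step 10. node 4  ⊔preds=111  new=000  stable

Least fixpoint reached:
  node 0: 100
  node 1: 110
  node 2: 111
  node 3: 011
  node 4: 000
  node 5: 101
  node 6: 111
  node 7: 111

10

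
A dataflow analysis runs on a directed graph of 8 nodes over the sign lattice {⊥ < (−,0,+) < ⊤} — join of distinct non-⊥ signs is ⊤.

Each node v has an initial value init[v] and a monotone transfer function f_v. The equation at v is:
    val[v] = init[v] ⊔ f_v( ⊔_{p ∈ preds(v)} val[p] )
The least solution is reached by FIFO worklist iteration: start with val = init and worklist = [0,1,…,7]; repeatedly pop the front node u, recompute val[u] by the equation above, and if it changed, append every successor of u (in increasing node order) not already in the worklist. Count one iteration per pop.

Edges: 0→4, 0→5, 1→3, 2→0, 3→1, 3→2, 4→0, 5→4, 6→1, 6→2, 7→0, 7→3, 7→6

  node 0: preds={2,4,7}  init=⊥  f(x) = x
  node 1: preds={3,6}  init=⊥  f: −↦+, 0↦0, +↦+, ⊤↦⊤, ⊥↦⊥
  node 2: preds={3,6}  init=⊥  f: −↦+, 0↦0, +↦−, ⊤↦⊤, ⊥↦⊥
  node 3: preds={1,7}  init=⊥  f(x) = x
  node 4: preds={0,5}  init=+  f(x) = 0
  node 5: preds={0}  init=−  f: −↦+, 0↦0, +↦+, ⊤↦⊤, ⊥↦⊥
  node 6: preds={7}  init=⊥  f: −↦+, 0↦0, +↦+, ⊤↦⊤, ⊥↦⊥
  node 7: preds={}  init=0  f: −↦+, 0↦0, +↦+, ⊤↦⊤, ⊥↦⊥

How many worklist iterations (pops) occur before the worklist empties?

Trace (13 dequeues):
  [1] u=0 | in ⊤ | out ⊤ | prev ⊥ | push {}
  [2] u=1 | in ⊥ | out ⊥ | ==
  [3] u=2 | in ⊥ | out ⊥ | ==
  [4] u=3 | in 0 | out 0 | prev ⊥ | push {1,2}
  [5] u=4 | in ⊤ | out ⊤ | prev + | push {0}
  [6] u=5 | in ⊤ | out ⊤ | prev − | push {4}
  [7] u=6 | in 0 | out 0 | prev ⊥ | push {}
  [8] u=7 | in ⊥ | out 0 | ==
  [9] u=1 | in 0 | out 0 | prev ⊥ | push {3}
  [10] u=2 | in 0 | out 0 | prev ⊥ | push {}
  [11] u=0 | in ⊤ | out ⊤ | ==
  [12] u=4 | in ⊤ | out ⊤ | ==
  [13] u=3 | in 0 | out 0 | ==

Converged values:
  [0] ⊤
  [1] 0
  [2] 0
  [3] 0
  [4] ⊤
  [5] ⊤
  [6] 0
  [7] 0

13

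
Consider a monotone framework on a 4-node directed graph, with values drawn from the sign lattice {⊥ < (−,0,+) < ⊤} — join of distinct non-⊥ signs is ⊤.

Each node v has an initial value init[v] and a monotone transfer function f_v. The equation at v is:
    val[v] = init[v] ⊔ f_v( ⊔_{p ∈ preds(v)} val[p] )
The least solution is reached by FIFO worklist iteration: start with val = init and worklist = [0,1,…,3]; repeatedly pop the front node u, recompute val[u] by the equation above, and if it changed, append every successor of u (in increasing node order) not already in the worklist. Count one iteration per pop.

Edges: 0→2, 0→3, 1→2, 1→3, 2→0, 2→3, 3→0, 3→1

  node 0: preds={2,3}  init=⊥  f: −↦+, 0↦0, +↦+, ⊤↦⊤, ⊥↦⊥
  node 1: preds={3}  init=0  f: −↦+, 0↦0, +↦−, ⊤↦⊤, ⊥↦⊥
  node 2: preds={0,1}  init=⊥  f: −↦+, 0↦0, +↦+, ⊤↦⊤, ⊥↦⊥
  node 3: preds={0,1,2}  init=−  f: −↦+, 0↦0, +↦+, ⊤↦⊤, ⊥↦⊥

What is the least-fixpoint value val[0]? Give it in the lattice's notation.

Worklist (8 pops):
  #1 pop 0: in=− → + (was ⊥); enqueue []
  #2 pop 1: in=− → ⊤ (was 0); enqueue []
  #3 pop 2: in=⊤ → ⊤ (was ⊥); enqueue [0]
  #4 pop 3: in=⊤ → ⊤ (was −); enqueue [1]
  #5 pop 0: in=⊤ → ⊤ (was +); enqueue [2,3]
  #6 pop 1: in=⊤ → ⊤ (no change)
  #7 pop 2: in=⊤ → ⊤ (no change)
  #8 pop 3: in=⊤ → ⊤ (no change)

Fixpoint:
  val[0] = ⊤
  val[1] = ⊤
  val[2] = ⊤
  val[3] = ⊤

⊤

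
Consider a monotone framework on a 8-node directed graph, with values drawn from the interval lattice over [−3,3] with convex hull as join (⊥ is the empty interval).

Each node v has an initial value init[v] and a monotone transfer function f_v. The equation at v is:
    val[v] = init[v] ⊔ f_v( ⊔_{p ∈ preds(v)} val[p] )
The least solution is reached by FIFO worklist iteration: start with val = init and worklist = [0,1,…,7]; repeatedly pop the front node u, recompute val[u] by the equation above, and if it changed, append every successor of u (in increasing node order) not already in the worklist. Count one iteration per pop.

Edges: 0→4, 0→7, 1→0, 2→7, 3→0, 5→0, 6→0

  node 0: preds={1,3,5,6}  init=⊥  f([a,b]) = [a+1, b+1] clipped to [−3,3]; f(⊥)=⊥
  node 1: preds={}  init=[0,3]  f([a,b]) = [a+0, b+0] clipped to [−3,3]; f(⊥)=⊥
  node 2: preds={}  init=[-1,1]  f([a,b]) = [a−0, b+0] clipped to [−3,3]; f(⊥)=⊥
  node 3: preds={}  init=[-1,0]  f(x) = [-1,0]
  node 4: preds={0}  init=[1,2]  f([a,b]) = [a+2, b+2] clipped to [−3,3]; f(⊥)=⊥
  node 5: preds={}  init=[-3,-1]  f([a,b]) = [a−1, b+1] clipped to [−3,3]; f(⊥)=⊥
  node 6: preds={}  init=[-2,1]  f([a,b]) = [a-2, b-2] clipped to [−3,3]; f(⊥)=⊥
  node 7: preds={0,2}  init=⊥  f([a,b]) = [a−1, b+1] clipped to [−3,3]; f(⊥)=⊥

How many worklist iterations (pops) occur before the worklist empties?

Iteration log — 8 steps:
  step 1. node 0  ⊔preds=[-3,3]  new=[-2,3]  old=⊥  +wl: 
  step 2. node 1  ⊔preds=⊥  new=[0,3]  stable
  step 3. node 2  ⊔preds=⊥  new=[-1,1]  stable
  step 4. node 3  ⊔preds=⊥  new=[-1,0]  stable
  step 5. node 4  ⊔preds=[-2,3]  new=[0,3]  old=[1,2]  +wl: 
  step 6. node 5  ⊔preds=⊥  new=[-3,-1]  stable
  step 7. node 6  ⊔preds=⊥  new=[-2,1]  stable
  step 8. node 7  ⊔preds=[-2,3]  new=[-3,3]  old=⊥  +wl: 

Least fixpoint reached:
  node 0: [-2,3]
  node 1: [0,3]
  node 2: [-1,1]
  node 3: [-1,0]
  node 4: [0,3]
  node 5: [-3,-1]
  node 6: [-2,1]
  node 7: [-3,3]

8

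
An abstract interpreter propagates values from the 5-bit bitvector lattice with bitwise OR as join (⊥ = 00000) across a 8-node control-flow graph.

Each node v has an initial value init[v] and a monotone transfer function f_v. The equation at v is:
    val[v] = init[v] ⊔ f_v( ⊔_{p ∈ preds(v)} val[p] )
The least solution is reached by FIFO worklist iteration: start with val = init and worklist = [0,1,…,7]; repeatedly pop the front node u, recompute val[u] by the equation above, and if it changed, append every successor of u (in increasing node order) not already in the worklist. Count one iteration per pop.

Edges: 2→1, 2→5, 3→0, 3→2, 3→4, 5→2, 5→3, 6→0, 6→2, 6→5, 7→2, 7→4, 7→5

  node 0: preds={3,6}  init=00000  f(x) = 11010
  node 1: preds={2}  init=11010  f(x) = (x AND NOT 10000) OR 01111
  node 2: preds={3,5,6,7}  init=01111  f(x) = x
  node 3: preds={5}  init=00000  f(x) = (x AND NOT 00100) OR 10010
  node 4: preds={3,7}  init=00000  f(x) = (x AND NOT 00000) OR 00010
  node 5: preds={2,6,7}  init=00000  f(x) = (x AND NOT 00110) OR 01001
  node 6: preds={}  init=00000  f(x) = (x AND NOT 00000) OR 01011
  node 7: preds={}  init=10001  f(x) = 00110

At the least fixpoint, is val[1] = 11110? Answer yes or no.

Trace (16 dequeues):
  [1] u=0 | in 00000 | out 11010 | prev 00000 | push {}
  [2] u=1 | in 01111 | out 11111 | prev 11010 | push {}
  [3] u=2 | in 10001 | out 11111 | prev 01111 | push {1}
  [4] u=3 | in 00000 | out 10010 | prev 00000 | push {0,2}
  [5] u=4 | in 10011 | out 10011 | prev 00000 | push {}
  [6] u=5 | in 11111 | out 11001 | prev 00000 | push {3}
  [7] u=6 | in 00000 | out 01011 | prev 00000 | push {5}
  [8] u=7 | in 00000 | out 10111 | prev 10001 | push {4}
  [9] u=1 | in 11111 | out 11111 | ==
  [10] u=0 | in 11011 | out 11010 | ==
  [11] u=2 | in 11111 | out 11111 | ==
  [12] u=3 | in 11001 | out 11011 | prev 10010 | push {0,2}
  [13] u=5 | in 11111 | out 11001 | ==
  [14] u=4 | in 11111 | out 11111 | prev 10011 | push {}
  [15] u=0 | in 11011 | out 11010 | ==
  [16] u=2 | in 11111 | out 11111 | ==

Converged values:
  [0] 11010
  [1] 11111
  [2] 11111
  [3] 11011
  [4] 11111
  [5] 11001
  [6] 01011
  [7] 10111

no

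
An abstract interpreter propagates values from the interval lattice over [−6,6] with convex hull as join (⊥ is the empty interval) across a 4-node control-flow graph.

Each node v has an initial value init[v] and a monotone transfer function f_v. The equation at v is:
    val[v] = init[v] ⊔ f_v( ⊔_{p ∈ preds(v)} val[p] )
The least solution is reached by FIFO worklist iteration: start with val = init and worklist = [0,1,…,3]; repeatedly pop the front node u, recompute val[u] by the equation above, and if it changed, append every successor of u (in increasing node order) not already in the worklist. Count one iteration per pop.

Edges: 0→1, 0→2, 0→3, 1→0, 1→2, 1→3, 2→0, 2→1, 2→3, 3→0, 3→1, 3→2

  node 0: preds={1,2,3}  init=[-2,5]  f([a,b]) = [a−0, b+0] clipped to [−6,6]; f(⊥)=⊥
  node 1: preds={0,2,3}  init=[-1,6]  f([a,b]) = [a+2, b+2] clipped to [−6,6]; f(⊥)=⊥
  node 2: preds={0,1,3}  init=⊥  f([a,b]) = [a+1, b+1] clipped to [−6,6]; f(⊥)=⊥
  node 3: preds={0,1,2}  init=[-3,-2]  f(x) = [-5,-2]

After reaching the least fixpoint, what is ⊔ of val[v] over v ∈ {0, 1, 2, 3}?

[-5,6]

Trace (10 dequeues):
  [1] u=0 | in [-3,6] | out [-3,6] | prev [-2,5] | push {}
  [2] u=1 | in [-3,6] | out [-1,6] | ==
  [3] u=2 | in [-3,6] | out [-2,6] | prev ⊥ | push {0,1}
  [4] u=3 | in [-3,6] | out [-5,-2] | prev [-3,-2] | push {2}
  [5] u=0 | in [-5,6] | out [-5,6] | prev [-3,6] | push {3}
  [6] u=1 | in [-5,6] | out [-3,6] | prev [-1,6] | push {0}
  [7] u=2 | in [-5,6] | out [-4,6] | prev [-2,6] | push {1}
  [8] u=3 | in [-5,6] | out [-5,-2] | ==
  [9] u=0 | in [-5,6] | out [-5,6] | ==
  [10] u=1 | in [-5,6] | out [-3,6] | ==

Converged values:
  [0] [-5,6]
  [1] [-3,6]
  [2] [-4,6]
  [3] [-5,-2]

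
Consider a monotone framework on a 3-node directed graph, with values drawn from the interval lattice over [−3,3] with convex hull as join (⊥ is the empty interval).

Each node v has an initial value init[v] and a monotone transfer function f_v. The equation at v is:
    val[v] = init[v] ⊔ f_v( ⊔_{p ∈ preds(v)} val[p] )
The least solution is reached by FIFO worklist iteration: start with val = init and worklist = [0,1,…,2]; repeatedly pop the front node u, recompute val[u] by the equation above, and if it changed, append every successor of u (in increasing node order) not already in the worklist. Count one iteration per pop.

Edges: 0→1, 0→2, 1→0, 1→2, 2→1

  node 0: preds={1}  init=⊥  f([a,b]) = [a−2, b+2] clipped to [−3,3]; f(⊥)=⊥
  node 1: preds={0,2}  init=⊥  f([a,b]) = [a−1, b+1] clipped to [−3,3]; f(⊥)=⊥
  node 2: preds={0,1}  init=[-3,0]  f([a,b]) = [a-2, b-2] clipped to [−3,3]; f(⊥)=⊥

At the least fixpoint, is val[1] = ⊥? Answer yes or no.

no

Trace (8 dequeues):
  [1] u=0 | in ⊥ | out ⊥ | ==
  [2] u=1 | in [-3,0] | out [-3,1] | prev ⊥ | push {0}
  [3] u=2 | in [-3,1] | out [-3,0] | ==
  [4] u=0 | in [-3,1] | out [-3,3] | prev ⊥ | push {1,2}
  [5] u=1 | in [-3,3] | out [-3,3] | prev [-3,1] | push {0}
  [6] u=2 | in [-3,3] | out [-3,1] | prev [-3,0] | push {1}
  [7] u=0 | in [-3,3] | out [-3,3] | ==
  [8] u=1 | in [-3,3] | out [-3,3] | ==

Converged values:
  [0] [-3,3]
  [1] [-3,3]
  [2] [-3,1]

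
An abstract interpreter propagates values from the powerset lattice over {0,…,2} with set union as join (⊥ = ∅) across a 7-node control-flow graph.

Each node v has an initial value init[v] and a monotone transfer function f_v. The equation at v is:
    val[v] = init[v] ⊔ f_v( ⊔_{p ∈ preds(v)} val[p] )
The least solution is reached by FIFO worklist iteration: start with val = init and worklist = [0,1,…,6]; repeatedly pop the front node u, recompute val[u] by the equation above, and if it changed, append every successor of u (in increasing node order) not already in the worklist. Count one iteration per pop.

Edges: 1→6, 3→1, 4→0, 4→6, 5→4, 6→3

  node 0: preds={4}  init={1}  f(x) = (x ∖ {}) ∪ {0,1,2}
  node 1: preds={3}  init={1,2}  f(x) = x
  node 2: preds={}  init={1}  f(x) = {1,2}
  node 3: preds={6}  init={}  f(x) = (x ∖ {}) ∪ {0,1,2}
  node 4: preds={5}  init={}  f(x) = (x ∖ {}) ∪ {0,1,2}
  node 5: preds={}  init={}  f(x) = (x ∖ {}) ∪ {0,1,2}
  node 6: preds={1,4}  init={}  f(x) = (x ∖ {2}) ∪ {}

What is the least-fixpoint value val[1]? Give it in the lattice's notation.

{0,1,2}

Iteration log — 12 steps:
  step 1. node 0  ⊔preds={}  new={0,1,2}  old={1}  +wl: 
  step 2. node 1  ⊔preds={}  new={1,2}  stable
  step 3. node 2  ⊔preds={}  new={1,2}  old={1}  +wl: 
  step 4. node 3  ⊔preds={}  new={0,1,2}  old={}  +wl: 1
  step 5. node 4  ⊔preds={}  new={0,1,2}  old={}  +wl: 0
  step 6. node 5  ⊔preds={}  new={0,1,2}  old={}  +wl: 4
  step 7. node 6  ⊔preds={0,1,2}  new={0,1}  old={}  +wl: 3
  step 8. node 1  ⊔preds={0,1,2}  new={0,1,2}  old={1,2}  +wl: 6
  step 9. node 0  ⊔preds={0,1,2}  new={0,1,2}  stable
  step 10. node 4  ⊔preds={0,1,2}  new={0,1,2}  stable
  step 11. node 3  ⊔preds={0,1}  new={0,1,2}  stable
  step 12. node 6  ⊔preds={0,1,2}  new={0,1}  stable

Least fixpoint reached:
  node 0: {0,1,2}
  node 1: {0,1,2}
  node 2: {1,2}
  node 3: {0,1,2}
  node 4: {0,1,2}
  node 5: {0,1,2}
  node 6: {0,1}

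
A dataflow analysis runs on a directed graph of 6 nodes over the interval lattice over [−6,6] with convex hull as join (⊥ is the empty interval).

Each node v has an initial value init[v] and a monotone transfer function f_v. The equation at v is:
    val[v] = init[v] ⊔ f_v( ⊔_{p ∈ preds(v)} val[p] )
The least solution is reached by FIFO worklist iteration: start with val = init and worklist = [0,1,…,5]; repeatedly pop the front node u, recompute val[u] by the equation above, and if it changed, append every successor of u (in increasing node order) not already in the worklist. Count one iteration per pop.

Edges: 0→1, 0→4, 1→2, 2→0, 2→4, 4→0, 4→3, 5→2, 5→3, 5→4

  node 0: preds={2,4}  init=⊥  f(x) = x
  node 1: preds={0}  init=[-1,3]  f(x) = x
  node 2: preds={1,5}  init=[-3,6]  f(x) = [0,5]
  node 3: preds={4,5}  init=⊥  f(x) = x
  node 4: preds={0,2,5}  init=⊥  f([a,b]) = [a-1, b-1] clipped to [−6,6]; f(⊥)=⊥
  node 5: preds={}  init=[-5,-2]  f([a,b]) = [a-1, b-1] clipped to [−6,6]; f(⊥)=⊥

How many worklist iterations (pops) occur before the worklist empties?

11

Iteration log — 11 steps:
  step 1. node 0  ⊔preds=[-3,6]  new=[-3,6]  old=⊥  +wl: 
  step 2. node 1  ⊔preds=[-3,6]  new=[-3,6]  old=[-1,3]  +wl: 
  step 3. node 2  ⊔preds=[-5,6]  new=[-3,6]  stable
  step 4. node 3  ⊔preds=[-5,-2]  new=[-5,-2]  old=⊥  +wl: 
  step 5. node 4  ⊔preds=[-5,6]  new=[-6,5]  old=⊥  +wl: 0,3
  step 6. node 5  ⊔preds=⊥  new=[-5,-2]  stable
  step 7. node 0  ⊔preds=[-6,6]  new=[-6,6]  old=[-3,6]  +wl: 1,4
  step 8. node 3  ⊔preds=[-6,5]  new=[-6,5]  old=[-5,-2]  +wl: 
  step 9. node 1  ⊔preds=[-6,6]  new=[-6,6]  old=[-3,6]  +wl: 2
  step 10. node 4  ⊔preds=[-6,6]  new=[-6,5]  stable
  step 11. node 2  ⊔preds=[-6,6]  new=[-3,6]  stable

Least fixpoint reached:
  node 0: [-6,6]
  node 1: [-6,6]
  node 2: [-3,6]
  node 3: [-6,5]
  node 4: [-6,5]
  node 5: [-5,-2]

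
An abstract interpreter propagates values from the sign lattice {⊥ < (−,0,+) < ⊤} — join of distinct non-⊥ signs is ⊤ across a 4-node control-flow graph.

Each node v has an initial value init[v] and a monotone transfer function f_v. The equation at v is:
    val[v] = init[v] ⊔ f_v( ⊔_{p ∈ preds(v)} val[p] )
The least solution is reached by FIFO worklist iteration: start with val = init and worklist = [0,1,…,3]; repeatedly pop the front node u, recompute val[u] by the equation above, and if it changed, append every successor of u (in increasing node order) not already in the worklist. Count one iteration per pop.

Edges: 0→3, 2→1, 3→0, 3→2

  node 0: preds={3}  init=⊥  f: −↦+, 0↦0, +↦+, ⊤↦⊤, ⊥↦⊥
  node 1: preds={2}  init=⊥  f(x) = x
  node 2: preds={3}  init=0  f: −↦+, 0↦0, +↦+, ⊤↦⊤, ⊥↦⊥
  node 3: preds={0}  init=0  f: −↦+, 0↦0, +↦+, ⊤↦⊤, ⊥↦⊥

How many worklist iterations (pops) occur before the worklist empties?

4

Iteration log — 4 steps:
  step 1. node 0  ⊔preds=0  new=0  old=⊥  +wl: 
  step 2. node 1  ⊔preds=0  new=0  old=⊥  +wl: 
  step 3. node 2  ⊔preds=0  new=0  stable
  step 4. node 3  ⊔preds=0  new=0  stable

Least fixpoint reached:
  node 0: 0
  node 1: 0
  node 2: 0
  node 3: 0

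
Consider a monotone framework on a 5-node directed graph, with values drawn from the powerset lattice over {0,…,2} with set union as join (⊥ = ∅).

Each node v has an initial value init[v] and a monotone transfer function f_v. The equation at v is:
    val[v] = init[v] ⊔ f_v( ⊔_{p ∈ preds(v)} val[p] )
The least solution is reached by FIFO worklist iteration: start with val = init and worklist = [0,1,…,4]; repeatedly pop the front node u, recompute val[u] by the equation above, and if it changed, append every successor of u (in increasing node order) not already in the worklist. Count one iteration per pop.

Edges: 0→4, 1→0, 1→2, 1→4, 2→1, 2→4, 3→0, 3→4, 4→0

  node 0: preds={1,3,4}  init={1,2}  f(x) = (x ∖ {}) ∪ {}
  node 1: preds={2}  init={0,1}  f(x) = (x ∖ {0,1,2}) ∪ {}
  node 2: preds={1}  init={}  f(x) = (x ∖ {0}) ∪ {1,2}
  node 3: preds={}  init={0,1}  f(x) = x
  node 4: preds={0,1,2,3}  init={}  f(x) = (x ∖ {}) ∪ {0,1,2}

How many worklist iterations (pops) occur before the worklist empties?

7

Iteration log — 7 steps:
  step 1. node 0  ⊔preds={0,1}  new={0,1,2}  old={1,2}  +wl: 
  step 2. node 1  ⊔preds={}  new={0,1}  stable
  step 3. node 2  ⊔preds={0,1}  new={1,2}  old={}  +wl: 1
  step 4. node 3  ⊔preds={}  new={0,1}  stable
  step 5. node 4  ⊔preds={0,1,2}  new={0,1,2}  old={}  +wl: 0
  step 6. node 1  ⊔preds={1,2}  new={0,1}  stable
  step 7. node 0  ⊔preds={0,1,2}  new={0,1,2}  stable

Least fixpoint reached:
  node 0: {0,1,2}
  node 1: {0,1}
  node 2: {1,2}
  node 3: {0,1}
  node 4: {0,1,2}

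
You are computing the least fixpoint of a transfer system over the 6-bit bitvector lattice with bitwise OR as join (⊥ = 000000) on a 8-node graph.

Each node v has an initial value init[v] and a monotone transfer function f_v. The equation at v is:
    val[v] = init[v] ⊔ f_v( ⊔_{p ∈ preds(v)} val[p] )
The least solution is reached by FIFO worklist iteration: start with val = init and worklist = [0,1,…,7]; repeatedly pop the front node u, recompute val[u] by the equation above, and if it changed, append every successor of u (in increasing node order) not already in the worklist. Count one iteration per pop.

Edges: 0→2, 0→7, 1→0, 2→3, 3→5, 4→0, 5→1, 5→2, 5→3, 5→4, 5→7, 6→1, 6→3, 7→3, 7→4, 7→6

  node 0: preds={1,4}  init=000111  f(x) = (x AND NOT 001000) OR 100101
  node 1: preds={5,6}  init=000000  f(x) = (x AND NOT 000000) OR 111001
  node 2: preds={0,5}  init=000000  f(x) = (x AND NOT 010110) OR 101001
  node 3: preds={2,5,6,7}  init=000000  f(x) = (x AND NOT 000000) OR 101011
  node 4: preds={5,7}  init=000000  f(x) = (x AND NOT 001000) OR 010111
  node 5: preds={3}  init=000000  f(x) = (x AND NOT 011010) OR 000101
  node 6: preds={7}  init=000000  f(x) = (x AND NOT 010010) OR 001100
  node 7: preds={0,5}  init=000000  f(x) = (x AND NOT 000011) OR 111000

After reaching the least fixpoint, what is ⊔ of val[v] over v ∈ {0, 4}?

Worklist (19 pops):
  #1 pop 0: in=000000 → 100111 (was 000111); enqueue []
  #2 pop 1: in=000000 → 111001 (was 000000); enqueue [0]
  #3 pop 2: in=100111 → 101001 (was 000000); enqueue []
  #4 pop 3: in=101001 → 101011 (was 000000); enqueue []
  #5 pop 4: in=000000 → 010111 (was 000000); enqueue []
  #6 pop 5: in=101011 → 100101 (was 000000); enqueue [1,2,3,4]
  #7 pop 6: in=000000 → 001100 (was 000000); enqueue []
  #8 pop 7: in=100111 → 111100 (was 000000); enqueue [6]
  #9 pop 0: in=111111 → 110111 (was 100111); enqueue [7]
  #10 pop 1: in=101101 → 111101 (was 111001); enqueue [0]
  #11 pop 2: in=110111 → 101001 (no change)
  #12 pop 3: in=111101 → 111111 (was 101011); enqueue [5]
  #13 pop 4: in=111101 → 110111 (was 010111); enqueue []
  #14 pop 6: in=111100 → 101100 (was 001100); enqueue [1,3]
  #15 pop 7: in=110111 → 111100 (no change)
  #16 pop 0: in=111111 → 110111 (no change)
  #17 pop 5: in=111111 → 100101 (no change)
  #18 pop 1: in=101101 → 111101 (no change)
  #19 pop 3: in=111101 → 111111 (no change)

Fixpoint:
  val[0] = 110111
  val[1] = 111101
  val[2] = 101001
  val[3] = 111111
  val[4] = 110111
  val[5] = 100101
  val[6] = 101100
  val[7] = 111100

110111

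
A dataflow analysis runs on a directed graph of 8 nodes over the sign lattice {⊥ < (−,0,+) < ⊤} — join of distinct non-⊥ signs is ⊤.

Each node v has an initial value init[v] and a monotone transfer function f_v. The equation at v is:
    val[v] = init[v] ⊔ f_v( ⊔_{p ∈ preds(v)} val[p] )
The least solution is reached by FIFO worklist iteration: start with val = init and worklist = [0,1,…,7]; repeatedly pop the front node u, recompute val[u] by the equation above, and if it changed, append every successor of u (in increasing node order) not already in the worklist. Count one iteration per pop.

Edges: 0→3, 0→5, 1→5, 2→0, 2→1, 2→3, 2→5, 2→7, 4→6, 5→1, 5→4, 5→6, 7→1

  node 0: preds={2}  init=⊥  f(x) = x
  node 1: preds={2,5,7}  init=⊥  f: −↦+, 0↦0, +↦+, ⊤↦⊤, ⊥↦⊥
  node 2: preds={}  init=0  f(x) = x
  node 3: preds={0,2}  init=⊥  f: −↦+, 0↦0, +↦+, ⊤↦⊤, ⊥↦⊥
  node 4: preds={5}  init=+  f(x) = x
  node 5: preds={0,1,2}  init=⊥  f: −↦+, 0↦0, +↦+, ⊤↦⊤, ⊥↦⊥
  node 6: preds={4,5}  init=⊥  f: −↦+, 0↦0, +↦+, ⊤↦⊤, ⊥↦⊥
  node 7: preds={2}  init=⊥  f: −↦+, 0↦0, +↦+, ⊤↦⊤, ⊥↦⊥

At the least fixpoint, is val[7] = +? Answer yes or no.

Trace (11 dequeues):
  [1] u=0 | in 0 | out 0 | prev ⊥ | push {}
  [2] u=1 | in 0 | out 0 | prev ⊥ | push {}
  [3] u=2 | in ⊥ | out 0 | ==
  [4] u=3 | in 0 | out 0 | prev ⊥ | push {}
  [5] u=4 | in ⊥ | out + | ==
  [6] u=5 | in 0 | out 0 | prev ⊥ | push {1,4}
  [7] u=6 | in ⊤ | out ⊤ | prev ⊥ | push {}
  [8] u=7 | in 0 | out 0 | prev ⊥ | push {}
  [9] u=1 | in 0 | out 0 | ==
  [10] u=4 | in 0 | out ⊤ | prev + | push {6}
  [11] u=6 | in ⊤ | out ⊤ | ==

Converged values:
  [0] 0
  [1] 0
  [2] 0
  [3] 0
  [4] ⊤
  [5] 0
  [6] ⊤
  [7] 0

no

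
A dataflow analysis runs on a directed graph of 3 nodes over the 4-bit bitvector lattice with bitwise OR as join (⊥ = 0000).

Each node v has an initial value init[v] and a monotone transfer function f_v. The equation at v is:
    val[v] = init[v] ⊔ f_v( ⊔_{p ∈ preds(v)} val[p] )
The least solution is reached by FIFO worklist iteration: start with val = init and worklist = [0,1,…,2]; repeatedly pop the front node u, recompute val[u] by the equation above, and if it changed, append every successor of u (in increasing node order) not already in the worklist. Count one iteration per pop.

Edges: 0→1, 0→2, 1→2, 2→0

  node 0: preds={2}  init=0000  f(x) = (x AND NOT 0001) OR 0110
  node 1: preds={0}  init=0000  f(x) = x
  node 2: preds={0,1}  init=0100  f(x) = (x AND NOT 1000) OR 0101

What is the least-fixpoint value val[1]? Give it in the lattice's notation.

Iteration log — 4 steps:
  step 1. node 0  ⊔preds=0100  new=0110  old=0000  +wl: 
  step 2. node 1  ⊔preds=0110  new=0110  old=0000  +wl: 
  step 3. node 2  ⊔preds=0110  new=0111  old=0100  +wl: 0
  step 4. node 0  ⊔preds=0111  new=0110  stable

Least fixpoint reached:
  node 0: 0110
  node 1: 0110
  node 2: 0111

0110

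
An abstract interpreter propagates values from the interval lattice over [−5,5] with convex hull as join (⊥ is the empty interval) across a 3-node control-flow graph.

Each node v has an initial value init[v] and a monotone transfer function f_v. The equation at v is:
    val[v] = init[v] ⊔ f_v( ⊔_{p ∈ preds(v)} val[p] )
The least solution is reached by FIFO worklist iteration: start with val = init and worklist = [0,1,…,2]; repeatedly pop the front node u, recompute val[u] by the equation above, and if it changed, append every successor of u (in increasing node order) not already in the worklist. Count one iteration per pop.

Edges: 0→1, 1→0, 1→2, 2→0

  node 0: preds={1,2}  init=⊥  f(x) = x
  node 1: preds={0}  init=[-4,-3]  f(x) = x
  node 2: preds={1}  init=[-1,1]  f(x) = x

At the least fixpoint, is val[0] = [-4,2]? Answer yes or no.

no

Trace (4 dequeues):
  [1] u=0 | in [-4,1] | out [-4,1] | prev ⊥ | push {}
  [2] u=1 | in [-4,1] | out [-4,1] | prev [-4,-3] | push {0}
  [3] u=2 | in [-4,1] | out [-4,1] | prev [-1,1] | push {}
  [4] u=0 | in [-4,1] | out [-4,1] | ==

Converged values:
  [0] [-4,1]
  [1] [-4,1]
  [2] [-4,1]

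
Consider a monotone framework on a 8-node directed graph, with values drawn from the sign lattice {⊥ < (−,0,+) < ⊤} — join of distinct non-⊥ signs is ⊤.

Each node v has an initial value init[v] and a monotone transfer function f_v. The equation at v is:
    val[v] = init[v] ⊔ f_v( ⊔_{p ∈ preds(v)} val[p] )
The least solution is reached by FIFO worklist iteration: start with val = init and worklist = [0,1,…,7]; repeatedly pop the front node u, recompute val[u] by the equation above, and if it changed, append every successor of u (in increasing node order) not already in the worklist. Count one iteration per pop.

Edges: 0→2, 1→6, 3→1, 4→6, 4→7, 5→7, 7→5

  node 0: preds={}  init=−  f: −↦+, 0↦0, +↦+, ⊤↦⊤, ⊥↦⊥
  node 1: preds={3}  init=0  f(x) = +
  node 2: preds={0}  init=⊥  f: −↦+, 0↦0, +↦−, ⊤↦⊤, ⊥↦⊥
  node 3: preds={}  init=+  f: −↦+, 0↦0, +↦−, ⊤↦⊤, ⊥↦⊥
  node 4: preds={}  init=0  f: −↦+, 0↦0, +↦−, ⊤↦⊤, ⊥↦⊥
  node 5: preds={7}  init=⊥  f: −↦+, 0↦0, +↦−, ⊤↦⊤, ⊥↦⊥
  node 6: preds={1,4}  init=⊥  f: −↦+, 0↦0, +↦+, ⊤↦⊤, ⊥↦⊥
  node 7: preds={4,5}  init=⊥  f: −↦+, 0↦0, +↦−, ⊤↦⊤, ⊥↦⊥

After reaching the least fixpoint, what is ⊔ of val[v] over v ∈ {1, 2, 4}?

⊤

Iteration log — 10 steps:
  step 1. node 0  ⊔preds=⊥  new=−  stable
  step 2. node 1  ⊔preds=+  new=⊤  old=0  +wl: 
  step 3. node 2  ⊔preds=−  new=+  old=⊥  +wl: 
  step 4. node 3  ⊔preds=⊥  new=+  stable
  step 5. node 4  ⊔preds=⊥  new=0  stable
  step 6. node 5  ⊔preds=⊥  new=⊥  stable
  step 7. node 6  ⊔preds=⊤  new=⊤  old=⊥  +wl: 
  step 8. node 7  ⊔preds=0  new=0  old=⊥  +wl: 5
  step 9. node 5  ⊔preds=0  new=0  old=⊥  +wl: 7
  step 10. node 7  ⊔preds=0  new=0  stable

Least fixpoint reached:
  node 0: −
  node 1: ⊤
  node 2: +
  node 3: +
  node 4: 0
  node 5: 0
  node 6: ⊤
  node 7: 0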